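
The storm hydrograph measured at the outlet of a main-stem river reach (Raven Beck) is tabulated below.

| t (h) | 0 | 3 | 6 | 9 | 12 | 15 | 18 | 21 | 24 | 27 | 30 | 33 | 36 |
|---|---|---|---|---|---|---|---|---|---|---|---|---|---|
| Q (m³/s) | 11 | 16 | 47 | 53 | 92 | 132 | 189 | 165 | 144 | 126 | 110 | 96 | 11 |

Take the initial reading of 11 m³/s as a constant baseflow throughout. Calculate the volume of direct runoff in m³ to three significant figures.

V ≈ 1.13 × 10^7 m³

Direct-runoff ordinates (Q − Q_b): 0.0, 5.0, 36.0, 42.0, 81.0, 121.0, 178.0, 154.0, 133.0, 115.0, 99.0, 85.0, 0.0 m³/s.
ΣQ_DR = 1049 m³/s.
With Δt = 3 h = 10800 s, V = ΣQ_DR · Δt = 1049 × 10800 = 1.13 × 10^7 m³.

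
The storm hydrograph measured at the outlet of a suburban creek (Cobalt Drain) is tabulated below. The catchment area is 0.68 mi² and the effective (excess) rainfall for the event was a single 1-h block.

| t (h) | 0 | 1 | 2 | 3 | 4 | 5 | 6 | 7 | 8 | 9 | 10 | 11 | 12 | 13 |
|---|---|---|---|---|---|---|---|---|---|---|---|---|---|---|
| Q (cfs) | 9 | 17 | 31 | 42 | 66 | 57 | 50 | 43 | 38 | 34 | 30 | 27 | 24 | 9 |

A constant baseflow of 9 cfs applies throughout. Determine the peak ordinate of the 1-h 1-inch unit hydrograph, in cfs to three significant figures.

U_p ≈ 71.3 cfs

Direct runoff: 0.0, 8.0, 22.0, 33.0, 57.0, 48.0, 41.0, 34.0, 29.0, 25.0, 21.0, 18.0, 15.0, 0.0 cfs; ΣQ_DR = 351.0 cfs, peak = 57.0 cfs.
Runoff depth d = ΣQ_DR·Δt / A = 351.0 × 3600 / (0.68 mi²) = 0.7999 in.
The 1-inch UH is the DRH scaled by (1 in)/d, so U_p = 57.0 × 1/0.7999 = 71.3 cfs.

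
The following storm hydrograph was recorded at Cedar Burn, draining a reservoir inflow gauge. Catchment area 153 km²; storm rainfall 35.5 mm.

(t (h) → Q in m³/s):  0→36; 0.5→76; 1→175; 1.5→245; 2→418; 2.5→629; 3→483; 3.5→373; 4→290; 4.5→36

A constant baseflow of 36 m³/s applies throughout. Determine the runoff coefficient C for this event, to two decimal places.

C ≈ 0.80

ΣQ_DR = 2401 m³/s; V = ΣQ_DR·Δt = 4.322 × 10^6 m³.
Runoff depth d = V / A = 28.25 mm.
C = d / P = 28.25 / 35.5 = 0.80.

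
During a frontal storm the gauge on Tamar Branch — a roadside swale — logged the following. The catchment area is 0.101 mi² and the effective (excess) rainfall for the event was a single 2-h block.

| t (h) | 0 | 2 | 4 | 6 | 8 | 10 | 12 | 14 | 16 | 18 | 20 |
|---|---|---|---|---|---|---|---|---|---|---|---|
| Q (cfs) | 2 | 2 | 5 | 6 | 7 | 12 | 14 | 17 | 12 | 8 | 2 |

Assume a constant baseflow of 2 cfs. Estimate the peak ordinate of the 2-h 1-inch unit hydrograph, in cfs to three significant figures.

Direct runoff: 0.0, 0.0, 3.0, 4.0, 5.0, 10.0, 12.0, 15.0, 10.0, 6.0, 0.0 cfs; ΣQ_DR = 65.00 cfs, peak = 15.0 cfs.
Runoff depth d = ΣQ_DR·Δt / A = 65.00 × 7200 / (0.101 mi²) = 1.995 in.
The 1-inch UH is the DRH scaled by (1 in)/d, so U_p = 15.0 × 1/1.995 = 7.52 cfs.

U_p ≈ 7.52 cfs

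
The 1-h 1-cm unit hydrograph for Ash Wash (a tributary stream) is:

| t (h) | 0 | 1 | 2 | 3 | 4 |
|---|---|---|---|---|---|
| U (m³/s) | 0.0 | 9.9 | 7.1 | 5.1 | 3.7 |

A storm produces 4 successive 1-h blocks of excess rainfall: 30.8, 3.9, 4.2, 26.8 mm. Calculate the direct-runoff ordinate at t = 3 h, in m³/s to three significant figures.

Q ≈ 22.6 m³/s

By discrete convolution, Q_j = Σ (P_i / 10 mm) · U_{j−i}.
At t = 3 h (j=3): Q = (30.8/10)·5.1 + (3.9/10)·7.1 + (4.2/10)·9.9 + (26.8/10)·0.0 = 22.6 m³/s.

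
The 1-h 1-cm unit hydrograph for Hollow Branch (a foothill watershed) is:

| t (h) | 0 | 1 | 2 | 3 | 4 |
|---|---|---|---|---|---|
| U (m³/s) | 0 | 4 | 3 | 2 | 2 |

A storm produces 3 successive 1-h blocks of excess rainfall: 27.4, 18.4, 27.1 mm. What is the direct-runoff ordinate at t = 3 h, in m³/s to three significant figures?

Q ≈ 21.8 m³/s

By discrete convolution, Q_j = Σ (P_i / 10 mm) · U_{j−i}.
At t = 3 h (j=3): Q = (27.4/10)·2 + (18.4/10)·3 + (27.1/10)·4 = 21.8 m³/s.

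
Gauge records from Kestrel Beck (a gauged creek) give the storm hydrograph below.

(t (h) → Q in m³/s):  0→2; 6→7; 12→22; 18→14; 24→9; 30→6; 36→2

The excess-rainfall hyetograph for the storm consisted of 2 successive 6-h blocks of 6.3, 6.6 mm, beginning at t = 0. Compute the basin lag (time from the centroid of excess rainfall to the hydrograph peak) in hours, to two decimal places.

t_L ≈ 5.93 h

Centroid of excess rainfall: t_c = Σ P_i·t̄_i / ΣP_i = 6.0698 h (block centres at 3, 9 h).
Hydrograph peak occurs at t = 12 h, so basin lag t_L = 12 − 6.0698 = 5.93 h.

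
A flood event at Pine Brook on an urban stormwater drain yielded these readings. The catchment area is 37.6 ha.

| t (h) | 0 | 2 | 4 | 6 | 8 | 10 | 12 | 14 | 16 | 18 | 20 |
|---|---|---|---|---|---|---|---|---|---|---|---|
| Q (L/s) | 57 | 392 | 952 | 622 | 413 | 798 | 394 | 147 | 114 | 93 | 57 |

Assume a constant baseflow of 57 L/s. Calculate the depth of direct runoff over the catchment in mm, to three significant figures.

Direct runoff: 0.0, 335.0, 895.0, 565.0, 356.0, 741.0, 337.0, 90.0, 57.0, 36.0, 0.0 L/s; ΣQ_DR = 3412 L/s.
V = ΣQ_DR · Δt = 3412 × 7200 s = 2.457 × 10^7 L.
Over A = 37.6 ha, depth = V / A = 65.3 mm.

d ≈ 65.3 mm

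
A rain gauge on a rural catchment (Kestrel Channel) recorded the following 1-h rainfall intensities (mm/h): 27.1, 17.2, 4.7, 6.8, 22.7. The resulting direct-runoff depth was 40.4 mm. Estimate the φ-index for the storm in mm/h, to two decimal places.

Only the 3 blocks with intensity above φ contribute runoff: 27.1, 17.2, 22.7 mm/h.
Σ(I−φ)·Δt = d  ⇒  (27.1+17.2+22.7 − 3φ)·1 = 40.4
φ = (67.00 − 40.4/1) / 3 = 8.87 mm/h.

φ ≈ 8.87 mm/h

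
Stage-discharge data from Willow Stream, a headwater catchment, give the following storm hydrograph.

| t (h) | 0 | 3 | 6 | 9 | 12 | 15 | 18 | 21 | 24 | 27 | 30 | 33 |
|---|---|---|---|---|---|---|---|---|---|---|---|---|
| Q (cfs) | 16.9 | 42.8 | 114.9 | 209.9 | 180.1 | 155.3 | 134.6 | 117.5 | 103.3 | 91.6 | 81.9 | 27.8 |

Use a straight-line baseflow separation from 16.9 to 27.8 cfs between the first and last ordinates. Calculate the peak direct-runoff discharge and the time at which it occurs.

Subtracting baseflow gives direct-runoff ordinates: 0.00, 24.91, 96.02, 190.03, 159.24, 133.45, 111.75, 93.66, 78.47, 65.78, 55.09, 0.00 cfs.
The maximum is 190.03 cfs, occurring at the reading for t = 9 h.

Q_p = 190.03 cfs at t = 9 h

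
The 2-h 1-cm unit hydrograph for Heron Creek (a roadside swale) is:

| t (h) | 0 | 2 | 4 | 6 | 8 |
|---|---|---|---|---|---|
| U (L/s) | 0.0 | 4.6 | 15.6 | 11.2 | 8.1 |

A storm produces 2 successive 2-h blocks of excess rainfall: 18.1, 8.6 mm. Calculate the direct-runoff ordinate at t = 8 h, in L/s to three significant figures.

By discrete convolution, Q_j = Σ (P_i / 10 mm) · U_{j−i}.
At t = 8 h (j=4): Q = (18.1/10)·8.1 + (8.6/10)·11.2 = 24.3 L/s.

Q ≈ 24.3 L/s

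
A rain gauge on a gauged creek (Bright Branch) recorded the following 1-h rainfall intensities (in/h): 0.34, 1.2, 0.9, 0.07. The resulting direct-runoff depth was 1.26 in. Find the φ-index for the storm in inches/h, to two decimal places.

Only the 2 blocks with intensity above φ contribute runoff: 1.2, 0.9 in/h.
Σ(I−φ)·Δt = d  ⇒  (1.2+0.9 − 2φ)·1 = 1.26
φ = (2.100 − 1.26/1) / 2 = 0.42 in/h.

φ ≈ 0.42 in/h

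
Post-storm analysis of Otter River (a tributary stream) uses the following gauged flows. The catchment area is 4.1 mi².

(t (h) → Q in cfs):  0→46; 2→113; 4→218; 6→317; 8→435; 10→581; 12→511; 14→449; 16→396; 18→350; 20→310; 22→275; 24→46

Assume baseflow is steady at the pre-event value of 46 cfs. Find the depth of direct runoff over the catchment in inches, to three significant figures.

d ≈ 2.61 in

Direct runoff: 0.0, 67.0, 172.0, 271.0, 389.0, 535.0, 465.0, 403.0, 350.0, 304.0, 264.0, 229.0, 0.0 cfs; ΣQ_DR = 3449 cfs.
V = ΣQ_DR · Δt = 3449 × 7200 s = 2.483 × 10^7 ft³.
Over A = 4.1 mi², depth = V / A = 2.61 in.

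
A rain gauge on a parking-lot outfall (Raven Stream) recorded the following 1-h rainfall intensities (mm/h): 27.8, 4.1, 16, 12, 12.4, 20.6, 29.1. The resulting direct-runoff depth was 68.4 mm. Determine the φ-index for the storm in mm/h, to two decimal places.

φ ≈ 8.25 mm/h

Only the 6 blocks with intensity above φ contribute runoff: 27.8, 16, 12, 12.4, 20.6, 29.1 mm/h.
Σ(I−φ)·Δt = d  ⇒  (27.8+16+12+12.4+20.6+29.1 − 6φ)·1 = 68.4
φ = (117.9 − 68.4/1) / 6 = 8.25 mm/h.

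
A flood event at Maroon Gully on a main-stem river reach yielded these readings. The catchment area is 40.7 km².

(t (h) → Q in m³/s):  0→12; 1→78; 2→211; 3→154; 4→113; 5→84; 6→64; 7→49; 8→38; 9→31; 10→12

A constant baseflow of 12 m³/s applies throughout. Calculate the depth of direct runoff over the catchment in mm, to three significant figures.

d ≈ 63.2 mm

Direct runoff: 0.0, 66.0, 199.0, 142.0, 101.0, 72.0, 52.0, 37.0, 26.0, 19.0, 0.0 m³/s; ΣQ_DR = 714.0 m³/s.
V = ΣQ_DR · Δt = 714.0 × 3600 s = 2.570 × 10^6 m³.
Over A = 40.7 km², depth = V / A = 63.2 mm.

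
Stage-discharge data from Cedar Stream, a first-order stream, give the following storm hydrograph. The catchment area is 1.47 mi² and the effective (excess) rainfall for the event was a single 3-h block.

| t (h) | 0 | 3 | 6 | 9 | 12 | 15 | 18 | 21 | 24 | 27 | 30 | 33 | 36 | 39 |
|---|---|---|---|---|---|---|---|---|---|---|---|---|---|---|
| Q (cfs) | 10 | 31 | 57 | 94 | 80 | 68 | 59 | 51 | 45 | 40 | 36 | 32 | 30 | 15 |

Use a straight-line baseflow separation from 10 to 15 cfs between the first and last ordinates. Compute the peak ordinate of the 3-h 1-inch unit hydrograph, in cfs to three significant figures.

Direct runoff: 0.00, 20.62, 46.23, 82.85, 68.46, 56.08, 46.69, 38.31, 31.92, 26.54, 22.15, 17.77, 15.38, 0.00 cfs; ΣQ_DR = 473.0 cfs, peak = 82.85 cfs.
Runoff depth d = ΣQ_DR·Δt / A = 473.0 × 10800 / (1.47 mi²) = 1.496 in.
The 1-inch UH is the DRH scaled by (1 in)/d, so U_p = 82.85 × 1/1.496 = 55.4 cfs.

U_p ≈ 55.4 cfs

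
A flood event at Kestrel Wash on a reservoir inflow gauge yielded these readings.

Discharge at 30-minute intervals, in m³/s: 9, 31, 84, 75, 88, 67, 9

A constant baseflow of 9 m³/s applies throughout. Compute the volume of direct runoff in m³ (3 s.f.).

Direct-runoff ordinates (Q − Q_b): 0.0, 22.0, 75.0, 66.0, 79.0, 58.0, 0.0 m³/s.
ΣQ_DR = 300.0 m³/s.
With Δt = 0.5 h = 1800 s, V = ΣQ_DR · Δt = 300.0 × 1800 = 5.40 × 10^5 m³.

V ≈ 5.40 × 10^5 m³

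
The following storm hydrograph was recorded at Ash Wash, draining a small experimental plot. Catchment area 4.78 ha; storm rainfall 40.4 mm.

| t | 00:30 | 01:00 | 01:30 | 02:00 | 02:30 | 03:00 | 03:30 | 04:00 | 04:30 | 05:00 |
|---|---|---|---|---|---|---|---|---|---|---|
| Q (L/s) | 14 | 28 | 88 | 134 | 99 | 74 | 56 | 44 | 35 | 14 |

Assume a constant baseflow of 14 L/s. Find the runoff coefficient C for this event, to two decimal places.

C ≈ 0.42

ΣQ_DR = 446.0 L/s; V = ΣQ_DR·Δt = 8.028 × 10^5 L.
Runoff depth d = V / A = 16.79 mm.
C = d / P = 16.79 / 40.4 = 0.42.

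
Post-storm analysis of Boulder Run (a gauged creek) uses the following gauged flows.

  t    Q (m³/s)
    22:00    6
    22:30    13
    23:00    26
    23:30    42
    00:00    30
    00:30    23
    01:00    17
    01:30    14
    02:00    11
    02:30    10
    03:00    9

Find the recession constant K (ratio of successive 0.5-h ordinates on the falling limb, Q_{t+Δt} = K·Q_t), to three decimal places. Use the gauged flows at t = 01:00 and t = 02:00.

Using the recession-limb readings at t = 01:00 and t = 02:00: Q falls from 17 to 11 m³/s over 2 intervals.
K = (Q₂/Q₁)^(1/2) = (11/17)^(1/2) = 0.804.

K ≈ 0.804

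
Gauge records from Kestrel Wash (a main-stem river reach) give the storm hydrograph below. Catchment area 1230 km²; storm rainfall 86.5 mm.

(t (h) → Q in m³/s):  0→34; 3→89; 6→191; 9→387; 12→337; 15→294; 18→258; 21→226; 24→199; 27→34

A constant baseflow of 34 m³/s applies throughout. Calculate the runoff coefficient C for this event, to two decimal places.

ΣQ_DR = 1709 m³/s; V = ΣQ_DR·Δt = 1.846 × 10^7 m³.
Runoff depth d = V / A = 15.01 mm.
C = d / P = 15.01 / 86.5 = 0.17.

C ≈ 0.17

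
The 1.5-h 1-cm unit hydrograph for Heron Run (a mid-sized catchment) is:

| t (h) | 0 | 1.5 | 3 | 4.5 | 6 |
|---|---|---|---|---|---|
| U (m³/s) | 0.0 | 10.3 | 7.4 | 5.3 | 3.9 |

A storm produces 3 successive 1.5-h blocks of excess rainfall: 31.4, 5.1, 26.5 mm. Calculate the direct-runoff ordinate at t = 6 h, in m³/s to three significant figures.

Q ≈ 34.6 m³/s

By discrete convolution, Q_j = Σ (P_i / 10 mm) · U_{j−i}.
At t = 6 h (j=4): Q = (31.4/10)·3.9 + (5.1/10)·5.3 + (26.5/10)·7.4 = 34.6 m³/s.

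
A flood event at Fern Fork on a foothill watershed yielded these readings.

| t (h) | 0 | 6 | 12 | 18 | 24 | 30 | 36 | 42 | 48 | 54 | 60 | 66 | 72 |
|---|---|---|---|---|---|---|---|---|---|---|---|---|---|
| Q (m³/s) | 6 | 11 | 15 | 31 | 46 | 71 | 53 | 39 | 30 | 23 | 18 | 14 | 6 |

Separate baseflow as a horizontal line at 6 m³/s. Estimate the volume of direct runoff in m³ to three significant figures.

Direct-runoff ordinates (Q − Q_b): 0.0, 5.0, 9.0, 25.0, 40.0, 65.0, 47.0, 33.0, 24.0, 17.0, 12.0, 8.0, 0.0 m³/s.
ΣQ_DR = 285.0 m³/s.
With Δt = 6 h = 21600 s, V = ΣQ_DR · Δt = 285.0 × 21600 = 6.16 × 10^6 m³.

V ≈ 6.16 × 10^6 m³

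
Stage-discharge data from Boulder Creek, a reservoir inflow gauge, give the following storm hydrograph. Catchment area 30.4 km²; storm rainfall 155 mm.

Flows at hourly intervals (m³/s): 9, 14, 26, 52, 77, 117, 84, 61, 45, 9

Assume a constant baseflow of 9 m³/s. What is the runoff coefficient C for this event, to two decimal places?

C ≈ 0.31

ΣQ_DR = 404.0 m³/s; V = ΣQ_DR·Δt = 1.454 × 10^6 m³.
Runoff depth d = V / A = 47.84 mm.
C = d / P = 47.84 / 155 = 0.31.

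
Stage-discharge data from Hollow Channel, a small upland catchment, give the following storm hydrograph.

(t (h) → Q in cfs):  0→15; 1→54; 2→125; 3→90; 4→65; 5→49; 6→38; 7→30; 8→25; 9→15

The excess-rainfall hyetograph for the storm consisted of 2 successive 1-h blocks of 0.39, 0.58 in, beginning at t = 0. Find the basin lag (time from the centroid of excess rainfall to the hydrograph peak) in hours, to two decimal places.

Centroid of excess rainfall: t_c = Σ P_i·t̄_i / ΣP_i = 1.0979 h (block centres at 0.5, 1.5 h).
Hydrograph peak occurs at t = 2 h, so basin lag t_L = 2 − 1.0979 = 0.90 h.

t_L ≈ 0.90 h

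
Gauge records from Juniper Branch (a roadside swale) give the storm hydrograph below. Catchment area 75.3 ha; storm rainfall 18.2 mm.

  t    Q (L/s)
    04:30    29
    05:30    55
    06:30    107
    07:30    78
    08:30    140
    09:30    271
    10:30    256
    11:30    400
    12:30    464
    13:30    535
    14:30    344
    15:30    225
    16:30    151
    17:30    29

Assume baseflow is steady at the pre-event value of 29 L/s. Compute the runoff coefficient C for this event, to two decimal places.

ΣQ_DR = 2678 L/s; V = ΣQ_DR·Δt = 9.641 × 10^6 L.
Runoff depth d = V / A = 12.80 mm.
C = d / P = 12.80 / 18.2 = 0.70.

C ≈ 0.70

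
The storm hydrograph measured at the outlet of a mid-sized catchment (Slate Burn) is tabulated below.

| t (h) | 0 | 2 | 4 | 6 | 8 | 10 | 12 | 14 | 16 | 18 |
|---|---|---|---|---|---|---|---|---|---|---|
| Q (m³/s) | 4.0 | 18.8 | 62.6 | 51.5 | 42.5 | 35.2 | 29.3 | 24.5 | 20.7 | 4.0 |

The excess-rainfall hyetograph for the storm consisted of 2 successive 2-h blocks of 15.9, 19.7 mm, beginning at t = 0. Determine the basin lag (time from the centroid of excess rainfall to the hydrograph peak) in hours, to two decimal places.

Centroid of excess rainfall: t_c = Σ P_i·t̄_i / ΣP_i = 2.1067 h (block centres at 1, 3 h).
Hydrograph peak occurs at t = 4 h, so basin lag t_L = 4 − 2.1067 = 1.89 h.

t_L ≈ 1.89 h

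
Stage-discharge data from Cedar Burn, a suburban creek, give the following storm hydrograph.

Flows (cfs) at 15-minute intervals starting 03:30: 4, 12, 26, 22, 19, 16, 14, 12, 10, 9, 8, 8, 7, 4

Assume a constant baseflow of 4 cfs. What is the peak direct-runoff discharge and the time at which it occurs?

Subtracting baseflow gives direct-runoff ordinates: 0.0, 8.0, 22.0, 18.0, 15.0, 12.0, 10.0, 8.0, 6.0, 5.0, 4.0, 4.0, 3.0, 0.0 cfs.
The maximum is 22.0 cfs, occurring at the reading for t = 04:00.

Q_p = 22.0 cfs at t = 04:00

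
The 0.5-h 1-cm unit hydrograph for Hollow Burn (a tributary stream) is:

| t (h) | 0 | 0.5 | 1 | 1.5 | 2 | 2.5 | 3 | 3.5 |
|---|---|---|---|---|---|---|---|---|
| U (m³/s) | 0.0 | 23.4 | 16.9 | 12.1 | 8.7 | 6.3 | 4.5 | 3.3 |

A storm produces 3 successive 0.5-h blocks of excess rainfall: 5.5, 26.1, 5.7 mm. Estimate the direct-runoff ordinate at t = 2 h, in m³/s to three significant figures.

By discrete convolution, Q_j = Σ (P_i / 10 mm) · U_{j−i}.
At t = 2 h (j=4): Q = (5.5/10)·8.7 + (26.1/10)·12.1 + (5.7/10)·16.9 = 46.0 m³/s.

Q ≈ 46.0 m³/s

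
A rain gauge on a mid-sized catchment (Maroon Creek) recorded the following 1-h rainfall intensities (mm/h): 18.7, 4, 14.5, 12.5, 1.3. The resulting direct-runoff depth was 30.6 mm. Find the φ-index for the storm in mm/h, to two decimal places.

Only the 3 blocks with intensity above φ contribute runoff: 18.7, 14.5, 12.5 mm/h.
Σ(I−φ)·Δt = d  ⇒  (18.7+14.5+12.5 − 3φ)·1 = 30.6
φ = (45.70 − 30.6/1) / 3 = 5.03 mm/h.

φ ≈ 5.03 mm/h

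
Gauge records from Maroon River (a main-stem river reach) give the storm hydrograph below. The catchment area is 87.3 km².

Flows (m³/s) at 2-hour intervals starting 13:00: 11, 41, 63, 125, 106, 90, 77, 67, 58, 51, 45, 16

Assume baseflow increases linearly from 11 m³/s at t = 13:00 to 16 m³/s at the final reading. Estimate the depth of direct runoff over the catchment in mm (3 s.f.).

d ≈ 48.5 mm

Direct runoff: 0.00, 29.55, 51.09, 112.64, 93.18, 76.73, 63.27, 52.82, 43.36, 35.91, 29.45, 0.00 m³/s; ΣQ_DR = 588.0 m³/s.
V = ΣQ_DR · Δt = 588.0 × 7200 s = 4.234 × 10^6 m³.
Over A = 87.3 km², depth = V / A = 48.5 mm.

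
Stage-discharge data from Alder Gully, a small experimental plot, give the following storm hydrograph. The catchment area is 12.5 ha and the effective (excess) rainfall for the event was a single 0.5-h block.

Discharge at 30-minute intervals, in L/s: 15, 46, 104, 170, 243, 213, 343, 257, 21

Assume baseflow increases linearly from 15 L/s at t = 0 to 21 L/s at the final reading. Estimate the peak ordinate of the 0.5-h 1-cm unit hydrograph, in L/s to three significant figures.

Direct runoff: 0.00, 30.25, 87.50, 152.75, 225.00, 194.25, 323.50, 236.75, 0.00 L/s; ΣQ_DR = 1250 L/s, peak = 323.50 L/s.
Runoff depth d = ΣQ_DR·Δt / A = 1250 × 1800 / (12.5 ha) = 18.00 mm.
The 1-cm UH is the DRH scaled by (10 mm)/d, so U_p = 323.50 × 10/18.00 = 180 L/s.

U_p ≈ 180 L/s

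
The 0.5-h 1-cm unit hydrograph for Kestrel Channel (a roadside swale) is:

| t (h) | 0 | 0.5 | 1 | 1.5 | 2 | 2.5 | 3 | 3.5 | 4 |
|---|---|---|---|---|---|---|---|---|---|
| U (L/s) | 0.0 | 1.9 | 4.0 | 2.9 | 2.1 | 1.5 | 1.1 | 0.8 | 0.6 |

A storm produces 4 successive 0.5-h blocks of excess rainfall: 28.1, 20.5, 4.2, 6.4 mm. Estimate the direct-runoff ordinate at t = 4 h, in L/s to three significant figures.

Q ≈ 4.75 L/s

By discrete convolution, Q_j = Σ (P_i / 10 mm) · U_{j−i}.
At t = 4 h (j=8): Q = (28.1/10)·0.6 + (20.5/10)·0.8 + (4.2/10)·1.1 + (6.4/10)·1.5 = 4.75 L/s.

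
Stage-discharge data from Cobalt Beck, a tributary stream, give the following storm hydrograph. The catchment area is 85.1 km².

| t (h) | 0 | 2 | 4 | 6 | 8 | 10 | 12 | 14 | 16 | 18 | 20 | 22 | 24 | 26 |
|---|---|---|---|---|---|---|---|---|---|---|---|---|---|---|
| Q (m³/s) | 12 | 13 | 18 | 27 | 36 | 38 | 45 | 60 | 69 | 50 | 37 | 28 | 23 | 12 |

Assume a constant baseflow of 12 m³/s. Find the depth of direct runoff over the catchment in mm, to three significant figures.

Direct runoff: 0.0, 1.0, 6.0, 15.0, 24.0, 26.0, 33.0, 48.0, 57.0, 38.0, 25.0, 16.0, 11.0, 0.0 m³/s; ΣQ_DR = 300.0 m³/s.
V = ΣQ_DR · Δt = 300.0 × 7200 s = 2.160 × 10^6 m³.
Over A = 85.1 km², depth = V / A = 25.4 mm.

d ≈ 25.4 mm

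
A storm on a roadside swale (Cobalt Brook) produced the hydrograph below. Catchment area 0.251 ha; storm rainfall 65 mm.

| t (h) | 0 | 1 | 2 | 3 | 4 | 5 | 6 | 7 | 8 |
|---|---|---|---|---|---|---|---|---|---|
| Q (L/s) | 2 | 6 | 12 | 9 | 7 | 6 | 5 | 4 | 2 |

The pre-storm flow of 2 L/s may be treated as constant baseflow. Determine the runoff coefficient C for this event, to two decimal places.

C ≈ 0.77

ΣQ_DR = 35.00 L/s; V = ΣQ_DR·Δt = 1.260 × 10^5 L.
Runoff depth d = V / A = 50.20 mm.
C = d / P = 50.20 / 65 = 0.77.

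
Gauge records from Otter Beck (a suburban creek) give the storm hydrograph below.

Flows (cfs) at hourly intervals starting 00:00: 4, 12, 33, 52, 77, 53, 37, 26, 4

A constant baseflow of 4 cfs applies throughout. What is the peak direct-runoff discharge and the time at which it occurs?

Q_p = 73.0 cfs at t = 04:00

Subtracting baseflow gives direct-runoff ordinates: 0.0, 8.0, 29.0, 48.0, 73.0, 49.0, 33.0, 22.0, 0.0 cfs.
The maximum is 73.0 cfs, occurring at the reading for t = 04:00.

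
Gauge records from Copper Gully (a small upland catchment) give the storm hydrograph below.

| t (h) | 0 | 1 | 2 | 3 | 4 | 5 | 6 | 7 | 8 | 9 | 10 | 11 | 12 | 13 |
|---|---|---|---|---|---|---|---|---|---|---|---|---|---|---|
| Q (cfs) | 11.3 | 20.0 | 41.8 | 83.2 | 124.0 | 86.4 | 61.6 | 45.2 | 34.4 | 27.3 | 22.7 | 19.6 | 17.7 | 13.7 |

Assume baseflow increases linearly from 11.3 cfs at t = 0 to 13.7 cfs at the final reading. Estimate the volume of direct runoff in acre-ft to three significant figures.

Direct-runoff ordinates (Q − Q_b): 0.00, 8.52, 30.13, 71.35, 111.96, 74.18, 49.19, 32.61, 21.62, 14.34, 9.55, 6.27, 4.18, 0.00 cfs.
ΣQ_DR = 433.9 cfs.
With Δt = 1 h = 3600 s, V = ΣQ_DR · Δt = 433.9 × 3600 = 1.56 × 10^6 ft³ = 35.9 acre-ft.

V ≈ 35.9 acre-ft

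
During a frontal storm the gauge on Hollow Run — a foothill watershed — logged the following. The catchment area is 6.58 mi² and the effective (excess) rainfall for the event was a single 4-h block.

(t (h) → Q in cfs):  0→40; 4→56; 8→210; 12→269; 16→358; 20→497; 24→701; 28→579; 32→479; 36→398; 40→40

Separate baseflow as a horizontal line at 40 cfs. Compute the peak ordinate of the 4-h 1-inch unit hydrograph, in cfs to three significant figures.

Direct runoff: 0.0, 16.0, 170.0, 229.0, 318.0, 457.0, 661.0, 539.0, 439.0, 358.0, 0.0 cfs; ΣQ_DR = 3187 cfs, peak = 661.0 cfs.
Runoff depth d = ΣQ_DR·Δt / A = 3187 × 14400 / (6.58 mi²) = 3.002 in.
The 1-inch UH is the DRH scaled by (1 in)/d, so U_p = 661.0 × 1/3.002 = 220 cfs.

U_p ≈ 220 cfs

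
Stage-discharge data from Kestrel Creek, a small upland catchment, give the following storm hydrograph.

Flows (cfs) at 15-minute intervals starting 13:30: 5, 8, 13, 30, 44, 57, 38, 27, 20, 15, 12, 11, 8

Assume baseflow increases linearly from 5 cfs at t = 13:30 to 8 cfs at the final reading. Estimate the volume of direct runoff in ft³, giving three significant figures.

Direct-runoff ordinates (Q − Q_b): 0.00, 2.75, 7.50, 24.25, 38.00, 50.75, 31.50, 20.25, 13.00, 7.75, 4.50, 3.25, 0.00 cfs.
ΣQ_DR = 203.5 cfs.
With Δt = 0.25 h = 900 s, V = ΣQ_DR · Δt = 203.5 × 900 = 1.83 × 10^5 ft³.

V ≈ 1.83 × 10^5 ft³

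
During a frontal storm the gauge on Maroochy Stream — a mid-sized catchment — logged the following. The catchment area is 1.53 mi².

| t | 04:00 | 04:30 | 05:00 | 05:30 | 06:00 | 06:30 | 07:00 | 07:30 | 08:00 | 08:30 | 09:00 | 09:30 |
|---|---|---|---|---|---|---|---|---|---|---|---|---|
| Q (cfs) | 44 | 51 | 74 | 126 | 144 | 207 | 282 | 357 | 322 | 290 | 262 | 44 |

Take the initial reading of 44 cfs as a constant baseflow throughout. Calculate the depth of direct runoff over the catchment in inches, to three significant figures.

Direct runoff: 0.0, 7.0, 30.0, 82.0, 100.0, 163.0, 238.0, 313.0, 278.0, 246.0, 218.0, 0.0 cfs; ΣQ_DR = 1675 cfs.
V = ΣQ_DR · Δt = 1675 × 1800 s = 3.015 × 10^6 ft³.
Over A = 1.53 mi², depth = V / A = 0.848 in.

d ≈ 0.848 in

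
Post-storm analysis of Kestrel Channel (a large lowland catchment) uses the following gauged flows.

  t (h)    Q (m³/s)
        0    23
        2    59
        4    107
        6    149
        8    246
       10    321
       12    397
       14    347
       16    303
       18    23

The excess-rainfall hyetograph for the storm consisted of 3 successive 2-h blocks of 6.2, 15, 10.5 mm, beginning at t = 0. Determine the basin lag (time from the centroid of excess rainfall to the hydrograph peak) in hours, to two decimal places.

t_L ≈ 8.73 h

Centroid of excess rainfall: t_c = Σ P_i·t̄_i / ΣP_i = 3.2713 h (block centres at 1, 3, 5 h).
Hydrograph peak occurs at t = 12 h, so basin lag t_L = 12 − 3.2713 = 8.73 h.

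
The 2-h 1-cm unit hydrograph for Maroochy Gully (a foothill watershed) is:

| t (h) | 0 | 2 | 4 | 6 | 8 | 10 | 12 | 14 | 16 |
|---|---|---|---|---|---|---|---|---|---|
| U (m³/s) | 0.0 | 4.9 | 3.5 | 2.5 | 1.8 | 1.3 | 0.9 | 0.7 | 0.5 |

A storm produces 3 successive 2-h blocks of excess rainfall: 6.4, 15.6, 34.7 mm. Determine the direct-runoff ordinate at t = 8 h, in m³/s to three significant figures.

Q ≈ 17.2 m³/s

By discrete convolution, Q_j = Σ (P_i / 10 mm) · U_{j−i}.
At t = 8 h (j=4): Q = (6.4/10)·1.8 + (15.6/10)·2.5 + (34.7/10)·3.5 = 17.2 m³/s.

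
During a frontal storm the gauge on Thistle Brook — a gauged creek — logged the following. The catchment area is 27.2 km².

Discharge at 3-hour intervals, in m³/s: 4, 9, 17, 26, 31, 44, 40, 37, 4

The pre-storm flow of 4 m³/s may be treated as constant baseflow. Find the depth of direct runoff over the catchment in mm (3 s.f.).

Direct runoff: 0.0, 5.0, 13.0, 22.0, 27.0, 40.0, 36.0, 33.0, 0.0 m³/s; ΣQ_DR = 176.0 m³/s.
V = ΣQ_DR · Δt = 176.0 × 10800 s = 1.901 × 10^6 m³.
Over A = 27.2 km², depth = V / A = 69.9 mm.

d ≈ 69.9 mm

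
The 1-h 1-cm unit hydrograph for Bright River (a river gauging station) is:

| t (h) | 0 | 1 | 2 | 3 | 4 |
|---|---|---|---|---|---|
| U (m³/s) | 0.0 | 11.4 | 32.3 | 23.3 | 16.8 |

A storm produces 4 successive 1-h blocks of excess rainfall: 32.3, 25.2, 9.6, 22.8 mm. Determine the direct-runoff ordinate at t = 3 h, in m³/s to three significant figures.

By discrete convolution, Q_j = Σ (P_i / 10 mm) · U_{j−i}.
At t = 3 h (j=3): Q = (32.3/10)·23.3 + (25.2/10)·32.3 + (9.6/10)·11.4 + (22.8/10)·0.0 = 168 m³/s.

Q ≈ 168 m³/s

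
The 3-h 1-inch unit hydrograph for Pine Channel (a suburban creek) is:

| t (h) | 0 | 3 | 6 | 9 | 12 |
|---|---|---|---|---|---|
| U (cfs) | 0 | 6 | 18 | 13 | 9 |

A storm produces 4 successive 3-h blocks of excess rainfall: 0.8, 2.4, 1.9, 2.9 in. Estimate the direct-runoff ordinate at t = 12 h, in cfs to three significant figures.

Q ≈ 90.0 cfs

By discrete convolution, Q_j = Σ (P_i / 1 in) · U_{j−i}.
At t = 12 h (j=4): Q = (0.8/1)·9 + (2.4/1)·13 + (1.9/1)·18 + (2.9/1)·6 = 90.0 cfs.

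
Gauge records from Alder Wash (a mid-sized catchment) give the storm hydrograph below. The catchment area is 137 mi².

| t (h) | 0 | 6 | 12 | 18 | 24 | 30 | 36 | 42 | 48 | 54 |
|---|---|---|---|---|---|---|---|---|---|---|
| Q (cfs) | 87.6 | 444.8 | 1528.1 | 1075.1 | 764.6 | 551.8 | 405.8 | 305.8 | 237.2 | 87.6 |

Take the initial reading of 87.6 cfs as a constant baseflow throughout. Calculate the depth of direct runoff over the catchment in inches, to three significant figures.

d ≈ 0.313 in

Direct runoff: 0.0, 357.2, 1440.5, 987.5, 677.0, 464.2, 318.2, 218.2, 149.6, 0.0 cfs; ΣQ_DR = 4612 cfs.
V = ΣQ_DR · Δt = 4612 × 21600 s = 9.963 × 10^7 ft³.
Over A = 137 mi², depth = V / A = 0.313 in.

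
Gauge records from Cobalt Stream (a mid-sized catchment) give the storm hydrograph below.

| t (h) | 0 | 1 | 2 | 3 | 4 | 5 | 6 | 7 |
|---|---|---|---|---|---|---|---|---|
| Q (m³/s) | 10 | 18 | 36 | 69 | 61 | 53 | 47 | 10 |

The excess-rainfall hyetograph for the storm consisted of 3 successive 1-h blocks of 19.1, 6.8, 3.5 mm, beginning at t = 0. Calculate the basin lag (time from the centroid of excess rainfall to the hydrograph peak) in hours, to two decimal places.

t_L ≈ 2.03 h

Centroid of excess rainfall: t_c = Σ P_i·t̄_i / ΣP_i = 0.9694 h (block centres at 0.5, 1.5, 2.5 h).
Hydrograph peak occurs at t = 3 h, so basin lag t_L = 3 − 0.9694 = 2.03 h.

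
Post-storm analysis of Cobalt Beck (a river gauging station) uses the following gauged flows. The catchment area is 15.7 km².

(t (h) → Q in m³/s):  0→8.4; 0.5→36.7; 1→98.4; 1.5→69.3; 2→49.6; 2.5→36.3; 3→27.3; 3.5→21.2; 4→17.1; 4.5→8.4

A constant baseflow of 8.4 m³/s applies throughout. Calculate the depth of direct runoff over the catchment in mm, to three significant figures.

d ≈ 33.1 mm

Direct runoff: 0.0, 28.3, 90.0, 60.9, 41.2, 27.9, 18.9, 12.8, 8.7, 0.0 m³/s; ΣQ_DR = 288.7 m³/s.
V = ΣQ_DR · Δt = 288.7 × 1800 s = 5.197 × 10^5 m³.
Over A = 15.7 km², depth = V / A = 33.1 mm.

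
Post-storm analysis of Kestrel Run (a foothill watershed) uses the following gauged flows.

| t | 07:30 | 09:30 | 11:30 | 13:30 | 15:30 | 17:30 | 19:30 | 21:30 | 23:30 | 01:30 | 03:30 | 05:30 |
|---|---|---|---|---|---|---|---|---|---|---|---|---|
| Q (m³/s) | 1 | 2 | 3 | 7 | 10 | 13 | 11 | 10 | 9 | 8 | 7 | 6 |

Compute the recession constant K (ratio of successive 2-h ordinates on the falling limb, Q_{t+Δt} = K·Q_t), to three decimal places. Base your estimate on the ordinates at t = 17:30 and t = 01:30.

K ≈ 0.886

Using the recession-limb readings at t = 17:30 and t = 01:30: Q falls from 13 to 8 m³/s over 4 intervals.
K = (Q₂/Q₁)^(1/4) = (8/13)^(1/4) = 0.886.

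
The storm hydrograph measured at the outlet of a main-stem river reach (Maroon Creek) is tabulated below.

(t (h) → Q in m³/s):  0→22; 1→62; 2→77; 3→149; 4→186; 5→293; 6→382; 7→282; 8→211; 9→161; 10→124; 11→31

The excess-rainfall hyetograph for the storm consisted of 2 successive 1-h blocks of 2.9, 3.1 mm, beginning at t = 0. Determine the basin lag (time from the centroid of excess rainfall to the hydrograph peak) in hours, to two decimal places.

t_L ≈ 4.98 h

Centroid of excess rainfall: t_c = Σ P_i·t̄_i / ΣP_i = 1.0167 h (block centres at 0.5, 1.5 h).
Hydrograph peak occurs at t = 6 h, so basin lag t_L = 6 − 1.0167 = 4.98 h.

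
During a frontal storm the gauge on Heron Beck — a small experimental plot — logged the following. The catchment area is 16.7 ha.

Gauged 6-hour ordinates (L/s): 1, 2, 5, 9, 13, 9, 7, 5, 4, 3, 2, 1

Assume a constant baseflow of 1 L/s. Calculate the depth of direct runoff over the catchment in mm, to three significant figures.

Direct runoff: 0.0, 1.0, 4.0, 8.0, 12.0, 8.0, 6.0, 4.0, 3.0, 2.0, 1.0, 0.0 L/s; ΣQ_DR = 49.00 L/s.
V = ΣQ_DR · Δt = 49.00 × 21600 s = 1.058 × 10^6 L.
Over A = 16.7 ha, depth = V / A = 6.34 mm.

d ≈ 6.34 mm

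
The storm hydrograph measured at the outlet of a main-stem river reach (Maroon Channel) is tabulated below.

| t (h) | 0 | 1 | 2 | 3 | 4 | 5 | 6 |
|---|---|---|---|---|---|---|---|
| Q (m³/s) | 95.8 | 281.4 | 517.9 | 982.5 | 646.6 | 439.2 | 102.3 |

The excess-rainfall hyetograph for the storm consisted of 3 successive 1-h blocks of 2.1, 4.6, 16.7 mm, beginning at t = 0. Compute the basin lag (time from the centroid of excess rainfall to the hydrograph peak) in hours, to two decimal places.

Centroid of excess rainfall: t_c = Σ P_i·t̄_i / ΣP_i = 2.1239 h (block centres at 0.5, 1.5, 2.5 h).
Hydrograph peak occurs at t = 3 h, so basin lag t_L = 3 − 2.1239 = 0.88 h.

t_L ≈ 0.88 h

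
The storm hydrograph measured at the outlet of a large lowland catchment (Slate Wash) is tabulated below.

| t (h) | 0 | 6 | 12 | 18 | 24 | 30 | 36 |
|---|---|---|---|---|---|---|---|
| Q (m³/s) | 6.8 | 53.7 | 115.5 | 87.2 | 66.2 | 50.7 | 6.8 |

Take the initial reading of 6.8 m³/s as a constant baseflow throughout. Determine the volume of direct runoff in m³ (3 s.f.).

Direct-runoff ordinates (Q − Q_b): 0.0, 46.9, 108.7, 80.4, 59.4, 43.9, 0.0 m³/s.
ΣQ_DR = 339.3 m³/s.
With Δt = 6 h = 21600 s, V = ΣQ_DR · Δt = 339.3 × 21600 = 7.33 × 10^6 m³.

V ≈ 7.33 × 10^6 m³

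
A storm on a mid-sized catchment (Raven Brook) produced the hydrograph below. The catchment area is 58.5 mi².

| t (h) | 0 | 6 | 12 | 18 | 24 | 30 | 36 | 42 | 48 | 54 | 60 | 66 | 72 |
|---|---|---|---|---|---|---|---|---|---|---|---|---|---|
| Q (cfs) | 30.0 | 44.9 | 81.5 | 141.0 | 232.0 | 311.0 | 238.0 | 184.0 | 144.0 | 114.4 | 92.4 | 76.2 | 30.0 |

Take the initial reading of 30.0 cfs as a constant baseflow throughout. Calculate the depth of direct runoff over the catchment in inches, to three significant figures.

Direct runoff: 0.0, 14.9, 51.5, 111.0, 202.0, 281.0, 208.0, 154.0, 114.0, 84.4, 62.4, 46.2, 0.0 cfs; ΣQ_DR = 1329 cfs.
V = ΣQ_DR · Δt = 1329 × 21600 s = 2.872 × 10^7 ft³.
Over A = 58.5 mi², depth = V / A = 0.211 in.

d ≈ 0.211 in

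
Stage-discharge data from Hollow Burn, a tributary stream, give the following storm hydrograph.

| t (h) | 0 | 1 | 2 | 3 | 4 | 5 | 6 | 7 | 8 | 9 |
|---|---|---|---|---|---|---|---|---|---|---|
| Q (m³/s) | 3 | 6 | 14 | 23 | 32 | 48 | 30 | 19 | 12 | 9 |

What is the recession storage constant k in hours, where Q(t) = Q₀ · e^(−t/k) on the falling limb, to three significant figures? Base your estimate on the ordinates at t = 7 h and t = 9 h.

k ≈ 2.68 h

On the falling limb, Q drops from 19 to 9 m³/s between t = 7 h and t = 9 h (Δt = 2 h).
k = −Δt / ln(Q₂/Q₁) = −2 / ln(9/19) = 2.68 h.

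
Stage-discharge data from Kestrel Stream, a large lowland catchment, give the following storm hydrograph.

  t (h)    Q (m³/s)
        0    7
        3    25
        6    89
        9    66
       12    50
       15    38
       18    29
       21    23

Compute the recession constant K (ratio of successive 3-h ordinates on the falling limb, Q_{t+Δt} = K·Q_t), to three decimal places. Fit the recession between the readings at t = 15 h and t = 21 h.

Using the recession-limb readings at t = 15 h and t = 21 h: Q falls from 38 to 23 m³/s over 2 intervals.
K = (Q₂/Q₁)^(1/2) = (23/38)^(1/2) = 0.778.

K ≈ 0.778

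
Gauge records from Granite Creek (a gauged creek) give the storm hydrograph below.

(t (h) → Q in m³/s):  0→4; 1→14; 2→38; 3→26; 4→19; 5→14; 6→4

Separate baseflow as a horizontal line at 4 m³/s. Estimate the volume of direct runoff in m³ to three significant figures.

Direct-runoff ordinates (Q − Q_b): 0.0, 10.0, 34.0, 22.0, 15.0, 10.0, 0.0 m³/s.
ΣQ_DR = 91.00 m³/s.
With Δt = 1 h = 3600 s, V = ΣQ_DR · Δt = 91.00 × 3600 = 3.28 × 10^5 m³.

V ≈ 3.28 × 10^5 m³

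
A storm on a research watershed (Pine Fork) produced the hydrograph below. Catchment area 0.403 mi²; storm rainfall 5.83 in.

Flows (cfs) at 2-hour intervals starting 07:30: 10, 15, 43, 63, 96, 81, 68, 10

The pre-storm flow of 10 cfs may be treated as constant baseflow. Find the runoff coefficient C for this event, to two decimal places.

ΣQ_DR = 306.0 cfs; V = ΣQ_DR·Δt = 2.203 × 10^6 ft³.
Runoff depth d = V / A = 2.353 in.
C = d / P = 2.353 / 5.83 = 0.40.

C ≈ 0.40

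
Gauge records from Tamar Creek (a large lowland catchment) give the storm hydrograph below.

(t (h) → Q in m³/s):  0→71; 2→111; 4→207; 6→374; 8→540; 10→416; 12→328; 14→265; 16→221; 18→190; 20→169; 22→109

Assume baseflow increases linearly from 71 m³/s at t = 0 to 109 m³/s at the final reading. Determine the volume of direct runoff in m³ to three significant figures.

Direct-runoff ordinates (Q − Q_b): 0.00, 36.55, 129.09, 292.64, 455.18, 327.73, 236.27, 169.82, 122.36, 87.91, 63.45, 0.00 m³/s.
ΣQ_DR = 1921 m³/s.
With Δt = 2 h = 7200 s, V = ΣQ_DR · Δt = 1921 × 7200 = 1.38 × 10^7 m³.

V ≈ 1.38 × 10^7 m³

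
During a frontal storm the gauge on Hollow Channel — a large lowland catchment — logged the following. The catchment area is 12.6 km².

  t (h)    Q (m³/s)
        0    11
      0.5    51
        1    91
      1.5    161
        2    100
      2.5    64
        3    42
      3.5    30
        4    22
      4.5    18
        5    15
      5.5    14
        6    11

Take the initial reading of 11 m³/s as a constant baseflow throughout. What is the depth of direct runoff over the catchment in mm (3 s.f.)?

d ≈ 69.6 mm

Direct runoff: 0.0, 40.0, 80.0, 150.0, 89.0, 53.0, 31.0, 19.0, 11.0, 7.0, 4.0, 3.0, 0.0 m³/s; ΣQ_DR = 487.0 m³/s.
V = ΣQ_DR · Δt = 487.0 × 1800 s = 8.766 × 10^5 m³.
Over A = 12.6 km², depth = V / A = 69.6 mm.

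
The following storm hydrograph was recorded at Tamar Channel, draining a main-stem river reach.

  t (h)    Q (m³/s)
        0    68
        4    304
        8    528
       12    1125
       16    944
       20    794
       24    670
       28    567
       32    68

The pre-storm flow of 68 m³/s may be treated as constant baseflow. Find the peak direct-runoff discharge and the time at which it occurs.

Subtracting baseflow gives direct-runoff ordinates: 0.0, 236.0, 460.0, 1057.0, 876.0, 726.0, 602.0, 499.0, 0.0 m³/s.
The maximum is 1057.0 m³/s, occurring at the reading for t = 12 h.

Q_p = 1057.0 m³/s at t = 12 h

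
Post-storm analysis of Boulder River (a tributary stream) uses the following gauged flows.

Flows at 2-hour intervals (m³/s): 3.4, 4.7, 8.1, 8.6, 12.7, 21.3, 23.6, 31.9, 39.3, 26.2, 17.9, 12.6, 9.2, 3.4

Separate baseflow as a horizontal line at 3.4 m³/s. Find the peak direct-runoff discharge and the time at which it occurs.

Q_p = 35.9 m³/s at t = 16 h

Subtracting baseflow gives direct-runoff ordinates: 0.0, 1.3, 4.7, 5.2, 9.3, 17.9, 20.2, 28.5, 35.9, 22.8, 14.5, 9.2, 5.8, 0.0 m³/s.
The maximum is 35.9 m³/s, occurring at the reading for t = 16 h.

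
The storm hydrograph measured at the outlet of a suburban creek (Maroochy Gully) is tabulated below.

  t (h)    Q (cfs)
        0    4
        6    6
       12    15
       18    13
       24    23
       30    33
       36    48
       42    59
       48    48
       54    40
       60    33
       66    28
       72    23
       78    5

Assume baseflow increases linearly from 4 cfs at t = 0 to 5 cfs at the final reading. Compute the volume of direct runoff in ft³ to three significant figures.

V ≈ 6.80 × 10^6 ft³

Direct-runoff ordinates (Q − Q_b): 0.00, 1.92, 10.85, 8.77, 18.69, 28.62, 43.54, 54.46, 43.38, 35.31, 28.23, 23.15, 18.08, 0.00 cfs.
ΣQ_DR = 315.0 cfs.
With Δt = 6 h = 21600 s, V = ΣQ_DR · Δt = 315.0 × 21600 = 6.80 × 10^6 ft³.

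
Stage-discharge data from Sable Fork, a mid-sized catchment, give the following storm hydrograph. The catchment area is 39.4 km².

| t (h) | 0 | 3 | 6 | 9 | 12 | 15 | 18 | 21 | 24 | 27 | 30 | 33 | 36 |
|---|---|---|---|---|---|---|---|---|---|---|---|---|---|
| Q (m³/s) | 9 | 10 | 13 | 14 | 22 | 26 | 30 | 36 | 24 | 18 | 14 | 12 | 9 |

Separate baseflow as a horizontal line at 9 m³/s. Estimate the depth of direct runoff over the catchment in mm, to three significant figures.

Direct runoff: 0.0, 1.0, 4.0, 5.0, 13.0, 17.0, 21.0, 27.0, 15.0, 9.0, 5.0, 3.0, 0.0 m³/s; ΣQ_DR = 120.0 m³/s.
V = ΣQ_DR · Δt = 120.0 × 10800 s = 1.296 × 10^6 m³.
Over A = 39.4 km², depth = V / A = 32.9 mm.

d ≈ 32.9 mm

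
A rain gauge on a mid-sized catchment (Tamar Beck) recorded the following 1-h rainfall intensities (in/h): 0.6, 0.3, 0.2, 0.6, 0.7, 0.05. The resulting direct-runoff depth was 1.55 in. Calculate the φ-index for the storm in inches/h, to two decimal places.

φ ≈ 0.17 in/h

Only the 5 blocks with intensity above φ contribute runoff: 0.6, 0.3, 0.2, 0.6, 0.7 in/h.
Σ(I−φ)·Δt = d  ⇒  (0.6+0.3+0.2+0.6+0.7 − 5φ)·1 = 1.55
φ = (2.400 − 1.55/1) / 5 = 0.17 in/h.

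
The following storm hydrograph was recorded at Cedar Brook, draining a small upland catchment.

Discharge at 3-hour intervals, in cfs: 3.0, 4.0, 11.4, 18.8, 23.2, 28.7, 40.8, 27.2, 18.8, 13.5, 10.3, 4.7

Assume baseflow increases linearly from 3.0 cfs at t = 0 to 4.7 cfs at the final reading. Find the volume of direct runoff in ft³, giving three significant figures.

V ≈ 1.71 × 10^6 ft³

Direct-runoff ordinates (Q − Q_b): 0.00, 0.85, 8.09, 15.34, 19.58, 24.93, 36.87, 23.12, 14.56, 9.11, 5.75, 0.00 cfs.
ΣQ_DR = 158.2 cfs.
With Δt = 3 h = 10800 s, V = ΣQ_DR · Δt = 158.2 × 10800 = 1.71 × 10^6 ft³.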